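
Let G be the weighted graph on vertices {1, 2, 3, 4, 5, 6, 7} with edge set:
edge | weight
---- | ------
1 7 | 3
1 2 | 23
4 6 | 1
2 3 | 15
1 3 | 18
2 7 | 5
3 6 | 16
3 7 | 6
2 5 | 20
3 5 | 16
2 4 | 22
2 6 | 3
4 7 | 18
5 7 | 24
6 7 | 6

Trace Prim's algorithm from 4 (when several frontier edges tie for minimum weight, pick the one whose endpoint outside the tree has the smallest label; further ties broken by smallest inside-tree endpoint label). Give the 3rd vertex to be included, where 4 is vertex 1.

Prim's algorithm from 4:
Step 1: cheapest edge leaving the tree is 4 6 (1); add 6.
Step 2: cheapest edge leaving the tree is 2 6 (3); add 2.
Step 3: cheapest edge leaving the tree is 2 7 (5); add 7.
Step 4: cheapest edge leaving the tree is 1 7 (3); add 1.
Step 5: cheapest edge leaving the tree is 3 7 (6); add 3.
Step 6: cheapest edge leaving the tree is 3 5 (16); add 5.
Vertex order: 4, 6, 2, 7, 1, 3, 5. The 3rd vertex is 2.

2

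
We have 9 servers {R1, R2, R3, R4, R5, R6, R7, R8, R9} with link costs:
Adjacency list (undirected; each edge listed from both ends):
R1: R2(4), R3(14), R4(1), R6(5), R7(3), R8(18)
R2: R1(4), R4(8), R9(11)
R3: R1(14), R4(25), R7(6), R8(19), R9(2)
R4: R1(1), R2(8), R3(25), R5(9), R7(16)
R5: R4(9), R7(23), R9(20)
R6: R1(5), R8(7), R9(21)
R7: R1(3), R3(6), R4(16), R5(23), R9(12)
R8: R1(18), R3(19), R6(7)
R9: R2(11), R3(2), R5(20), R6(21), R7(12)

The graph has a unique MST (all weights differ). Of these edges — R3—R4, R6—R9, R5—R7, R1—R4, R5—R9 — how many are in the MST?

Kruskal's algorithm — process edges by increasing weight (ties by edge label):
R1—R4 (1): add — endpoints in different components.
R3—R9 (2): add — endpoints in different components.
R1—R7 (3): add — endpoints in different components.
R1—R2 (4): add — endpoints in different components.
R1—R6 (5): add — endpoints in different components.
R3—R7 (6): add — endpoints in different components.
R6—R8 (7): add — endpoints in different components.
R2—R4 (8): skip — R2 and R4 already connected.
R4—R5 (9): add — endpoints in different components.
MST edge set: {R1—R4, R3—R9, R1—R7, R1—R2, R1—R6, R3—R7, R6—R8, R4—R5}.
Of the listed edges, {R1—R4} are in the MST → 1.

1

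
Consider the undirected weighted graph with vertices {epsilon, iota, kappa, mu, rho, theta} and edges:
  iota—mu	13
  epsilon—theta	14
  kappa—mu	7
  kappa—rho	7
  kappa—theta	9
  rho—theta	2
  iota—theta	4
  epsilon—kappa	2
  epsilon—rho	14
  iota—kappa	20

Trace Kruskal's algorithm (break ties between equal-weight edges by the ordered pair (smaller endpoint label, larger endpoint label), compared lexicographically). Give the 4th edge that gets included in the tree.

kappa-mu

Sort edges by weight, then run Kruskal:
epsilon—kappa (2): add — endpoints in different components.
rho—theta (2): add — endpoints in different components.
iota—theta (4): add — endpoints in different components.
kappa—mu (7): add — endpoints in different components.
kappa—rho (7): add — endpoints in different components.
The 4th edge added is kappa—mu.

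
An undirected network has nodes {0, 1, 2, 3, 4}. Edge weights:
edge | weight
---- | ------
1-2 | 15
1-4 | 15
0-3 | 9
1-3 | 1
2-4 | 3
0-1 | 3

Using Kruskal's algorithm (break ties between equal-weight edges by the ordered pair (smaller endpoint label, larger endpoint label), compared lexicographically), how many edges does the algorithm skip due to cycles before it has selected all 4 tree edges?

Sort edges by weight, then run Kruskal:
1-3 (1): add. Components now {0} {1,3} {2} {4}
0-1 (3): add. Components now {0,1,3} {2} {4}
2-4 (3): add. Components now {0,1,3} {2,4}
0-3 (9): skip — 0 and 3 already connected.
1-2 (15): add. Components now {0,1,2,3,4}
Edges rejected before the tree was complete: 1.

1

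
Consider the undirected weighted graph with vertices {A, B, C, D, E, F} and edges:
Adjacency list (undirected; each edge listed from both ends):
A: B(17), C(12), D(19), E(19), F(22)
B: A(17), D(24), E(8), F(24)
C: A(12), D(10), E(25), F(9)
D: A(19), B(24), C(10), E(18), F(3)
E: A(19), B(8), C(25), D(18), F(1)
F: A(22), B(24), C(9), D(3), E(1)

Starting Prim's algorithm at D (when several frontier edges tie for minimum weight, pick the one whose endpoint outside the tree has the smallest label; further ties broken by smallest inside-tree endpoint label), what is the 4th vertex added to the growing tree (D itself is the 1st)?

B

Prim, starting at D.
Step 1: frontier [D–F 3, C–D 10, D–E 18, A–D 19, B–D 24] → take D–F (3); add F.
Step 2: frontier [C–D 10, D–E 18, A–D 19, B–D 24, E–F 1, C–F 9, A–F 22, B–F 24] → take E–F (1); add E.
Step 3: frontier [C–D 10, A–D 19, B–D 24, B–E 8, A–E 19, C–E 25, C–F 9, A–F 22, B–F 24] → take B–E (8); add B.
Step 4: frontier [A–B 17, C–D 10, A–D 19, A–E 19, C–E 25, C–F 9, A–F 22] → take C–F (9); add C.
Step 5: frontier [A–B 17, A–C 12, A–D 19, A–E 19, A–F 22] → take A–C (12); add A.
Vertex order: D, F, E, B, C, A. The 4th vertex is B.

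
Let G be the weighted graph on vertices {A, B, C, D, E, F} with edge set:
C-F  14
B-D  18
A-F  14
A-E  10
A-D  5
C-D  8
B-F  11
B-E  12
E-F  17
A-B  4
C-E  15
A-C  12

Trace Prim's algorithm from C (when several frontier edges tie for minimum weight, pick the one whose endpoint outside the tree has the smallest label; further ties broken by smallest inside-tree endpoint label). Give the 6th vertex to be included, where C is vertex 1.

Prim's algorithm from C:
Step 1: frontier [C-D 8, A-C 12, C-F 14, C-E 15] → take C-D (8); add D.
Step 2: frontier [A-C 12, C-F 14, C-E 15, A-D 5, B-D 18] → take A-D (5); add A.
Step 3: frontier [A-B 4, A-E 10, A-F 14, C-F 14, C-E 15, B-D 18] → take A-B (4); add B.
Step 4: frontier [A-E 10, A-F 14, B-F 11, B-E 12, C-F 14, C-E 15] → take A-E (10); add E.
Step 5: frontier [A-F 14, B-F 11, C-F 14, E-F 17] → take B-F (11); add F.
Vertex order: C, D, A, B, E, F. The 6th vertex is F.

F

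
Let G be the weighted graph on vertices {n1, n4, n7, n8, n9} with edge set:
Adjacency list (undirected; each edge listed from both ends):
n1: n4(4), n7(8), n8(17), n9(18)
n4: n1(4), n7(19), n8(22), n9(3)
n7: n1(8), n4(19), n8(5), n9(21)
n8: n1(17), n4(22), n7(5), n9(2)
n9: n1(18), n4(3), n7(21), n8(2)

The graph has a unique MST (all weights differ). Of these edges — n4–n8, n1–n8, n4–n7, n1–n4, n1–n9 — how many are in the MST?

1

Kruskal's algorithm — process edges by increasing weight (ties by edge label):
n8–n9 (2): add. Components now {n1} {n4} {n8,n9} {n7}
n4–n9 (3): add. Components now {n1} {n4,n8,n9} {n7}
n1–n4 (4): add. Components now {n1,n4,n8,n9} {n7}
n7–n8 (5): add. Components now {n1,n4,n7,n8,n9}
MST edge set: {n8–n9, n4–n9, n1–n4, n7–n8}.
Of the listed edges, {n1–n4} are in the MST → 1.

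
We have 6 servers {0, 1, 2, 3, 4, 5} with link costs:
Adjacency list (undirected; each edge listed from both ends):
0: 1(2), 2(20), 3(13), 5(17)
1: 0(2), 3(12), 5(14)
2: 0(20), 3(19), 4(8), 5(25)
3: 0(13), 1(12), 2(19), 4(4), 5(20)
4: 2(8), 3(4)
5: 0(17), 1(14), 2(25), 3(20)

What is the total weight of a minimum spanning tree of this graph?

40

Kruskal: consider edges lightest-first.
0–1 (2): add — endpoints in different components.
3–4 (4): add — endpoints in different components.
2–4 (8): add — endpoints in different components.
1–3 (12): add — endpoints in different components.
0–3 (13): skip — 0 and 3 already connected.
1–5 (14): add — endpoints in different components.
MST edges: 0–1, 3–4, 2–4, 1–3, 1–5; total weight 2+4+8+12+14 = 40.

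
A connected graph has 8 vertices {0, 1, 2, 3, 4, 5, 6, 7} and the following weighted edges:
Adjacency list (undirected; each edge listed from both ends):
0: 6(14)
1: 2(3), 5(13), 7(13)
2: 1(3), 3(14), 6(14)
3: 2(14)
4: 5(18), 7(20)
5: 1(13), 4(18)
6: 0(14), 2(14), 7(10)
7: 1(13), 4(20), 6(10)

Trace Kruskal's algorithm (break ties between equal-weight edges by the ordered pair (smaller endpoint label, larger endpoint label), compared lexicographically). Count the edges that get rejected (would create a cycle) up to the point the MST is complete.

Kruskal's algorithm — process edges by increasing weight (ties by edge label):
1—2 (3): add — endpoints in different components.
6—7 (10): add — endpoints in different components.
1—5 (13): add — endpoints in different components.
1—7 (13): add — endpoints in different components.
0—6 (14): add — endpoints in different components.
2—3 (14): add — endpoints in different components.
2—6 (14): skip — 2 and 6 already connected.
4—5 (18): add — endpoints in different components.
Edges rejected before the tree was complete: 1.

1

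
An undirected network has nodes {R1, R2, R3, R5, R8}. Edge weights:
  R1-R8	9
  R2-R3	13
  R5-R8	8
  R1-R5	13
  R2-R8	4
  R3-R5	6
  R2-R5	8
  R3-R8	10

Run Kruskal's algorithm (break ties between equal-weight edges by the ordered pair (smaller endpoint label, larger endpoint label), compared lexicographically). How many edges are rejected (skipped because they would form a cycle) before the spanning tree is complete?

Sort edges by weight, then run Kruskal:
R2-R8 (4): add — endpoints in different components.
R3-R5 (6): add — endpoints in different components.
R2-R5 (8): add — endpoints in different components.
R5-R8 (8): skip — R8 and R5 already connected.
R1-R8 (9): add — endpoints in different components.
Edges rejected before the tree was complete: 1.

1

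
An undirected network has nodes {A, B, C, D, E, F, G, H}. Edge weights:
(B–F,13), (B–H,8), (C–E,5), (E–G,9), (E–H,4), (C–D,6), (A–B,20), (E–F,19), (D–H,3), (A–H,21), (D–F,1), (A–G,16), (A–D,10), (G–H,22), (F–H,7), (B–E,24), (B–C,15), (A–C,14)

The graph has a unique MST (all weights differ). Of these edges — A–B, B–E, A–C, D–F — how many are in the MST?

1

Kruskal: consider edges lightest-first.
D–F (1): add — endpoints in different components.
D–H (3): add — endpoints in different components.
E–H (4): add — endpoints in different components.
C–E (5): add — endpoints in different components.
C–D (6): skip — C and D already connected.
F–H (7): skip — F and H already connected.
B–H (8): add — endpoints in different components.
E–G (9): add — endpoints in different components.
A–D (10): add — endpoints in different components.
MST edge set: {D–F, D–H, E–H, C–E, B–H, E–G, A–D}.
Of the listed edges, {D–F} are in the MST → 1.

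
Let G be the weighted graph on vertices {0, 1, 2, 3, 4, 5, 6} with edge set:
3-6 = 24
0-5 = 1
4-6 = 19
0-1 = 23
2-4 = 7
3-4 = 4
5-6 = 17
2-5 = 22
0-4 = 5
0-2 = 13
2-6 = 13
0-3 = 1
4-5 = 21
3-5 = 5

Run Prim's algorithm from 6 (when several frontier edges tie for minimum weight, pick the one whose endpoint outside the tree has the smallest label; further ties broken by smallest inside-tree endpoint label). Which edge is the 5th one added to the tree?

Grow the tree from 6 using Prim:
Step 1: cheapest edge leaving the tree is 2-6 (13); add 2.
Step 2: cheapest edge leaving the tree is 2-4 (7); add 4.
Step 3: cheapest edge leaving the tree is 3-4 (4); add 3.
Step 4: cheapest edge leaving the tree is 0-3 (1); add 0.
Step 5: cheapest edge leaving the tree is 0-5 (1); add 5.
Step 6: cheapest edge leaving the tree is 0-1 (23); add 1.
The 5th edge added is 0-5.

0-5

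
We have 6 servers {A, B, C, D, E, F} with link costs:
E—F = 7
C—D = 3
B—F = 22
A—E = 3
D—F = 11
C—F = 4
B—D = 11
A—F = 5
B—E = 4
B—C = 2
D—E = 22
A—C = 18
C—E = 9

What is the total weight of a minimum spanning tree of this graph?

16

Kruskal: consider edges lightest-first.
B—C (2): add — endpoints in different components.
A—E (3): add — endpoints in different components.
C—D (3): add — endpoints in different components.
B—E (4): add — endpoints in different components.
C—F (4): add — endpoints in different components.
MST edges: B—C, A—E, C—D, B—E, C—F; total weight 2+3+3+4+4 = 16.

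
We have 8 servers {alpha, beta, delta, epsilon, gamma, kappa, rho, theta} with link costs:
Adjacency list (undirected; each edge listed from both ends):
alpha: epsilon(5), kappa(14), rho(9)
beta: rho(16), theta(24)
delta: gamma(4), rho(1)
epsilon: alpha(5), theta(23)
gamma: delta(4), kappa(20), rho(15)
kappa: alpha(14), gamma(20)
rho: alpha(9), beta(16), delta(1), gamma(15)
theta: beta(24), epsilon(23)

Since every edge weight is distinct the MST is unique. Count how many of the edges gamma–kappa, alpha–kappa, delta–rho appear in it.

Sort edges by weight, then run Kruskal:
delta–rho (1): add — endpoints in different components.
delta–gamma (4): add — endpoints in different components.
alpha–epsilon (5): add — endpoints in different components.
alpha–rho (9): add — endpoints in different components.
alpha–kappa (14): add — endpoints in different components.
gamma–rho (15): skip — rho and gamma already connected.
beta–rho (16): add — endpoints in different components.
gamma–kappa (20): skip — gamma and kappa already connected.
epsilon–theta (23): add — endpoints in different components.
MST edge set: {delta–rho, delta–gamma, alpha–epsilon, alpha–rho, alpha–kappa, beta–rho, epsilon–theta}.
Of the listed edges, {alpha–kappa, delta–rho} are in the MST → 2.

2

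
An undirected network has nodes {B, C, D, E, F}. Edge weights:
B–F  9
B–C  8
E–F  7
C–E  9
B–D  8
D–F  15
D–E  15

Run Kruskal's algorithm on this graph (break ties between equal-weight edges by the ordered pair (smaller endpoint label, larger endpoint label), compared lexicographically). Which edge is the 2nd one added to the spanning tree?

Sort edges by weight, then run Kruskal:
E–F (7): add. Components now {B} {C} {D} {E,F}
B–C (8): add. Components now {B,C} {D} {E,F}
B–D (8): add. Components now {B,C,D} {E,F}
B–F (9): add. Components now {B,C,D,E,F}
The 2nd edge added is B–C.

B-C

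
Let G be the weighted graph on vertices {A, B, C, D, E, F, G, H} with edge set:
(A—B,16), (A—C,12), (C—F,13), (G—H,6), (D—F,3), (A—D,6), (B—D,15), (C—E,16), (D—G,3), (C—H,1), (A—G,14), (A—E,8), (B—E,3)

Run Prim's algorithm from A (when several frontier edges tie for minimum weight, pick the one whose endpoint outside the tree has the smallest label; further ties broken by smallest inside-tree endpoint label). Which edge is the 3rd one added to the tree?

Grow the tree from A using Prim:
Step 1: cheapest edge leaving the tree is A—D (6); add D.
Step 2: cheapest edge leaving the tree is D—F (3); add F.
Step 3: cheapest edge leaving the tree is D—G (3); add G.
Step 4: cheapest edge leaving the tree is G—H (6); add H.
Step 5: cheapest edge leaving the tree is C—H (1); add C.
Step 6: cheapest edge leaving the tree is A—E (8); add E.
Step 7: cheapest edge leaving the tree is B—E (3); add B.
The 3rd edge added is D—G.

D-G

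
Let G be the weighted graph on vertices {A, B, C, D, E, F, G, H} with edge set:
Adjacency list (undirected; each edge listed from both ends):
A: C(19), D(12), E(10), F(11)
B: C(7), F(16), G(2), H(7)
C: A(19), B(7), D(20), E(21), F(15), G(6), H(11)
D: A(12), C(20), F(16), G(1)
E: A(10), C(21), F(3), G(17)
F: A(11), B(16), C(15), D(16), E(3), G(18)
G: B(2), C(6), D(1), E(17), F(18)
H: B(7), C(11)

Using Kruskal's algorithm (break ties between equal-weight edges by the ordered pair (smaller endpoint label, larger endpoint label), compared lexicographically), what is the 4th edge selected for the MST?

C-G

Kruskal: consider edges lightest-first.
D–G (1): add — endpoints in different components.
B–G (2): add — endpoints in different components.
E–F (3): add — endpoints in different components.
C–G (6): add — endpoints in different components.
B–C (7): skip — B and C already connected.
B–H (7): add — endpoints in different components.
A–E (10): add — endpoints in different components.
A–F (11): skip — A and F already connected.
C–H (11): skip — C and H already connected.
A–D (12): add — endpoints in different components.
The 4th edge added is C–G.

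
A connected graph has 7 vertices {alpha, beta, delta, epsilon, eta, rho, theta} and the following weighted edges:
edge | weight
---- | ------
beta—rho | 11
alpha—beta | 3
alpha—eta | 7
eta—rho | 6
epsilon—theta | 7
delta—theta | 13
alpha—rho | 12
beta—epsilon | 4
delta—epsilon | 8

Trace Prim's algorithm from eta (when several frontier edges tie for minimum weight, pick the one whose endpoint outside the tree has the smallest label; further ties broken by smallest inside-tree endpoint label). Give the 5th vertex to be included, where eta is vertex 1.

epsilon

Prim's algorithm from eta:
Step 1: cheapest edge leaving the tree is eta—rho (6); add rho.
Step 2: cheapest edge leaving the tree is alpha—eta (7); add alpha.
Step 3: cheapest edge leaving the tree is alpha—beta (3); add beta.
Step 4: cheapest edge leaving the tree is beta—epsilon (4); add epsilon.
Step 5: cheapest edge leaving the tree is epsilon—theta (7); add theta.
Step 6: cheapest edge leaving the tree is delta—epsilon (8); add delta.
Vertex order: eta, rho, alpha, beta, epsilon, theta, delta. The 5th vertex is epsilon.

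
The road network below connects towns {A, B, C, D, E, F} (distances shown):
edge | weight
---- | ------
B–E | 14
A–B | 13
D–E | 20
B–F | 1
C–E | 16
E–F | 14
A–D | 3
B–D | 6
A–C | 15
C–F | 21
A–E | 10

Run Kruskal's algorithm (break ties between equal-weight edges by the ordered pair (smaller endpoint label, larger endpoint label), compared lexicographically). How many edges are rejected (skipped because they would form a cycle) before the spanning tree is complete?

Kruskal: consider edges lightest-first.
B–F (1): add — endpoints in different components.
A–D (3): add — endpoints in different components.
B–D (6): add — endpoints in different components.
A–E (10): add — endpoints in different components.
A–B (13): skip — A and B already connected.
B–E (14): skip — B and E already connected.
E–F (14): skip — E and F already connected.
A–C (15): add — endpoints in different components.
Edges rejected before the tree was complete: 3.

3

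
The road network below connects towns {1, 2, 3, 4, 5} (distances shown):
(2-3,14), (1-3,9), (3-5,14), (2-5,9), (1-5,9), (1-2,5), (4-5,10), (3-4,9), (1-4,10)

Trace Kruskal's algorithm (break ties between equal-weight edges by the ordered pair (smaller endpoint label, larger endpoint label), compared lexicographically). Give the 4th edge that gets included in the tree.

3-4

Sort edges by weight, then run Kruskal:
1-2 (5): add. Components now {1,2} {3} {4} {5}
1-3 (9): add. Components now {1,2,3} {4} {5}
1-5 (9): add. Components now {1,2,3,5} {4}
2-5 (9): skip — 2 and 5 already connected.
3-4 (9): add. Components now {1,2,3,4,5}
The 4th edge added is 3-4.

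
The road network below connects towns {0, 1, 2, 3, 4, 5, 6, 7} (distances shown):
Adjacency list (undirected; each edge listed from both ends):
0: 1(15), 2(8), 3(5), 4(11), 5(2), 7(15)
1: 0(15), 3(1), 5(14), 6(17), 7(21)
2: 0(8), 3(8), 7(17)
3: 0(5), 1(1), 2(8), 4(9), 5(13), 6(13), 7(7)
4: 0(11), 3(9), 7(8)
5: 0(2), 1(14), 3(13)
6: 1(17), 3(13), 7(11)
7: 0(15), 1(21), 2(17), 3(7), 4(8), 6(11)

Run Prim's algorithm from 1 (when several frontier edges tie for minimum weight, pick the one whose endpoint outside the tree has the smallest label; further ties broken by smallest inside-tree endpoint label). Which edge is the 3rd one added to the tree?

Grow the tree from 1 using Prim:
Step 1: cheapest edge leaving the tree is 1—3 (1); add 3.
Step 2: cheapest edge leaving the tree is 0—3 (5); add 0.
Step 3: cheapest edge leaving the tree is 0—5 (2); add 5.
Step 4: cheapest edge leaving the tree is 3—7 (7); add 7.
Step 5: cheapest edge leaving the tree is 0—2 (8); add 2.
Step 6: cheapest edge leaving the tree is 4—7 (8); add 4.
Step 7: cheapest edge leaving the tree is 6—7 (11); add 6.
The 3rd edge added is 0—5.

0-5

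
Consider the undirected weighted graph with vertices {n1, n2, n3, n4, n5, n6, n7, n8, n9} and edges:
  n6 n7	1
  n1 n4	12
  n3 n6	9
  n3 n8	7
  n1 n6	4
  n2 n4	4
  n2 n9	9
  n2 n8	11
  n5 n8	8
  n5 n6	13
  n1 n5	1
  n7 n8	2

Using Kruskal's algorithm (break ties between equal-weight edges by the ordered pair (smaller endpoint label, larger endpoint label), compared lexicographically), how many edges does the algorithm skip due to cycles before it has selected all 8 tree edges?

Sort edges by weight, then run Kruskal:
n1 n5 (1): add — endpoints in different components.
n6 n7 (1): add — endpoints in different components.
n7 n8 (2): add — endpoints in different components.
n1 n6 (4): add — endpoints in different components.
n2 n4 (4): add — endpoints in different components.
n3 n8 (7): add — endpoints in different components.
n5 n8 (8): skip — n5 and n8 already connected.
n2 n9 (9): add — endpoints in different components.
n3 n6 (9): skip — n6 and n3 already connected.
n2 n8 (11): add — endpoints in different components.
Edges rejected before the tree was complete: 2.

2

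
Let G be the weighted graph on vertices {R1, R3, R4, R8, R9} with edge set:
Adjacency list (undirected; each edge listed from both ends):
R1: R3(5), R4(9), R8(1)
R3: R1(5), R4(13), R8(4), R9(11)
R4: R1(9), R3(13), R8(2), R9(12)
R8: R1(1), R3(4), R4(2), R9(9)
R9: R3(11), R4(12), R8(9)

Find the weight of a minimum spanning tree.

16

Sort edges by weight, then run Kruskal:
R1 R8 (1): add — endpoints in different components.
R4 R8 (2): add — endpoints in different components.
R3 R8 (4): add — endpoints in different components.
R1 R3 (5): skip — R1 and R3 already connected.
R1 R4 (9): skip — R4 and R1 already connected.
R8 R9 (9): add — endpoints in different components.
MST edges: R1 R8, R4 R8, R3 R8, R8 R9; total weight 1+2+4+9 = 16.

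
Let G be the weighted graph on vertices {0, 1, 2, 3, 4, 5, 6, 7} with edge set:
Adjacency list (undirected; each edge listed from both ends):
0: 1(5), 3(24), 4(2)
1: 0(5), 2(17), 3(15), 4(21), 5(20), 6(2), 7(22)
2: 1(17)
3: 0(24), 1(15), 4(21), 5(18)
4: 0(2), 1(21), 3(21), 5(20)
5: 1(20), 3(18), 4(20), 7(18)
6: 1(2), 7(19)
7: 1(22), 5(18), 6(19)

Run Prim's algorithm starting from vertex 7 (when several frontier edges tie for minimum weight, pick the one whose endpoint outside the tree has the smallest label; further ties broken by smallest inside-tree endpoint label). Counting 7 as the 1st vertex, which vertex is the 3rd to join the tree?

3

Prim's algorithm from 7:
Step 1: frontier [5—7 18, 6—7 19, 1—7 22] → take 5—7 (18); add 5.
Step 2: frontier [3—5 18, 1—5 20, 4—5 20, 6—7 19, 1—7 22] → take 3—5 (18); add 3.
Step 3: frontier [1—3 15, 3—4 21, 0—3 24, 1—5 20, 4—5 20, 6—7 19, 1—7 22] → take 1—3 (15); add 1.
Step 4: frontier [1—6 2, 0—1 5, 1—2 17, 1—4 21, 3—4 21, 0—3 24, 4—5 20, 6—7 19] → take 1—6 (2); add 6.
Step 5: frontier [0—1 5, 1—2 17, 1—4 21, 3—4 21, 0—3 24, 4—5 20] → take 0—1 (5); add 0.
Step 6: frontier [0—4 2, 1—2 17, 1—4 21, 3—4 21, 4—5 20] → take 0—4 (2); add 4.
Step 7: frontier [1—2 17] → take 1—2 (17); add 2.
Vertex order: 7, 5, 3, 1, 6, 0, 4, 2. The 3rd vertex is 3.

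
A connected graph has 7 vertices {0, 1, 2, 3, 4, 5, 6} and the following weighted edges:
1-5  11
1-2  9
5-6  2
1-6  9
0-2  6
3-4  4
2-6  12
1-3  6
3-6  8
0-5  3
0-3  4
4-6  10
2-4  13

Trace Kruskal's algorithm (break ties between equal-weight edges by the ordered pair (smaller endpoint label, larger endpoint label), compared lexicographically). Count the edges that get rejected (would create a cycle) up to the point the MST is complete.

0

Kruskal's algorithm — process edges by increasing weight (ties by edge label):
5-6 (2): add. Components now {0} {1} {2} {3} {4} {5,6}
0-5 (3): add. Components now {0,5,6} {1} {2} {3} {4}
0-3 (4): add. Components now {0,3,5,6} {1} {2} {4}
3-4 (4): add. Components now {0,3,4,5,6} {1} {2}
0-2 (6): add. Components now {0,2,3,4,5,6} {1}
1-3 (6): add. Components now {0,1,2,3,4,5,6}
Edges rejected before the tree was complete: 0.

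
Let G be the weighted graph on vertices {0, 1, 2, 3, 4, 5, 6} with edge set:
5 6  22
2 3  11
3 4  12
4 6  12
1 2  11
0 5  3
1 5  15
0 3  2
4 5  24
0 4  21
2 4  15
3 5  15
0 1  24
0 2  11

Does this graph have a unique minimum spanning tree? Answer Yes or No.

Kruskal's algorithm — process edges by increasing weight (ties by edge label):
0 3 (2): add — endpoints in different components.
0 5 (3): add — endpoints in different components.
0 2 (11): add — endpoints in different components.
1 2 (11): add — endpoints in different components.
2 3 (11): skip — 2 and 3 already connected.
3 4 (12): add — endpoints in different components.
4 6 (12): add — endpoints in different components.
Non-tree edge 2 3 has weight 11, equal to the heaviest edge on its tree cycle — swapping gives another MST of the same weight. Not unique.

No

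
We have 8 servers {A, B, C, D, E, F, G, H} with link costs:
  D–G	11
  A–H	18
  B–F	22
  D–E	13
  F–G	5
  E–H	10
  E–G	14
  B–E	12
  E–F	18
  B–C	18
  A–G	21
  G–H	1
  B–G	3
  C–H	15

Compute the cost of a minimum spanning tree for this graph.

Kruskal: consider edges lightest-first.
G–H (1): add — endpoints in different components.
B–G (3): add — endpoints in different components.
F–G (5): add — endpoints in different components.
E–H (10): add — endpoints in different components.
D–G (11): add — endpoints in different components.
B–E (12): skip — B and E already connected.
D–E (13): skip — D and E already connected.
E–G (14): skip — E and G already connected.
C–H (15): add — endpoints in different components.
A–H (18): add — endpoints in different components.
MST edges: G–H, B–G, F–G, E–H, D–G, C–H, A–H; total weight 1+3+5+10+11+15+18 = 63.

63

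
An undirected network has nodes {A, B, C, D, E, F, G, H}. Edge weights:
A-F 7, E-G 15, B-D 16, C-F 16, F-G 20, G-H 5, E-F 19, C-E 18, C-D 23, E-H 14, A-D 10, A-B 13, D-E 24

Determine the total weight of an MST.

83

Prim's algorithm from E:
Step 1: cheapest edge leaving the tree is E-H (14); add H.
Step 2: cheapest edge leaving the tree is G-H (5); add G.
Step 3: cheapest edge leaving the tree is C-E (18); add C.
Step 4: cheapest edge leaving the tree is C-F (16); add F.
Step 5: cheapest edge leaving the tree is A-F (7); add A.
Step 6: cheapest edge leaving the tree is A-D (10); add D.
Step 7: cheapest edge leaving the tree is A-B (13); add B.
MST edges: E-H, G-H, C-E, C-F, A-F, A-D, A-B; total weight 14+5+18+16+7+10+13 = 83.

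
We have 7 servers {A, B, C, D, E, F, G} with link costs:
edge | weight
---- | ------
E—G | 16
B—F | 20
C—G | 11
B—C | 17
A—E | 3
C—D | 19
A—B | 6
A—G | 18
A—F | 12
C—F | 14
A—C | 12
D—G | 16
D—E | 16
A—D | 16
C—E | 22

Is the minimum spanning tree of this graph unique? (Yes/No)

Kruskal: consider edges lightest-first.
A—E (3): add. Components now {A,E} {B} {C} {D} {F} {G}
A—B (6): add. Components now {A,B,E} {C} {D} {F} {G}
C—G (11): add. Components now {A,B,E} {C,G} {D} {F}
A—C (12): add. Components now {A,B,C,E,G} {D} {F}
A—F (12): add. Components now {A,B,C,E,F,G} {D}
C—F (14): skip — C and F already connected.
A—D (16): add. Components now {A,B,C,D,E,F,G}
Non-tree edge D—E has weight 16, equal to the heaviest edge on its tree cycle — swapping gives another MST of the same weight. Not unique.

No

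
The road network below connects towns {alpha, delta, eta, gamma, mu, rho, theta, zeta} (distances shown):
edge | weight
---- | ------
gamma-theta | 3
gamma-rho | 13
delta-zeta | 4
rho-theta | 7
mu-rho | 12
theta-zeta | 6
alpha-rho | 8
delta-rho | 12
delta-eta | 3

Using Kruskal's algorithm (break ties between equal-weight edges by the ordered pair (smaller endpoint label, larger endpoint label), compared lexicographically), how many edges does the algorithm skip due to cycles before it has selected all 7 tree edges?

1

Kruskal's algorithm — process edges by increasing weight (ties by edge label):
delta-eta (3): add — endpoints in different components.
gamma-theta (3): add — endpoints in different components.
delta-zeta (4): add — endpoints in different components.
theta-zeta (6): add — endpoints in different components.
rho-theta (7): add — endpoints in different components.
alpha-rho (8): add — endpoints in different components.
delta-rho (12): skip — delta and rho already connected.
mu-rho (12): add — endpoints in different components.
Edges rejected before the tree was complete: 1.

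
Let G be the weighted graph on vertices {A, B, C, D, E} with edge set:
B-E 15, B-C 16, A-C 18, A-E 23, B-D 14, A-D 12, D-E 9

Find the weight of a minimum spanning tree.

51

Grow the tree from D using Prim:
Step 1: cheapest edge leaving the tree is D-E (9); add E.
Step 2: cheapest edge leaving the tree is A-D (12); add A.
Step 3: cheapest edge leaving the tree is B-D (14); add B.
Step 4: cheapest edge leaving the tree is B-C (16); add C.
MST edges: D-E, A-D, B-D, B-C; total weight 9+12+14+16 = 51.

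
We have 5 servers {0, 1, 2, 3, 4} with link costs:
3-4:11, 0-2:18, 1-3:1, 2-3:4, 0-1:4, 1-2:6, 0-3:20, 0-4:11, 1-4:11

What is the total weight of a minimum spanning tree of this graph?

20

Kruskal's algorithm — process edges by increasing weight (ties by edge label):
1-3 (1): add. Components now {0} {1,3} {2} {4}
0-1 (4): add. Components now {0,1,3} {2} {4}
2-3 (4): add. Components now {0,1,2,3} {4}
1-2 (6): skip — 1 and 2 already connected.
0-4 (11): add. Components now {0,1,2,3,4}
MST edges: 1-3, 0-1, 2-3, 0-4; total weight 1+4+4+11 = 20.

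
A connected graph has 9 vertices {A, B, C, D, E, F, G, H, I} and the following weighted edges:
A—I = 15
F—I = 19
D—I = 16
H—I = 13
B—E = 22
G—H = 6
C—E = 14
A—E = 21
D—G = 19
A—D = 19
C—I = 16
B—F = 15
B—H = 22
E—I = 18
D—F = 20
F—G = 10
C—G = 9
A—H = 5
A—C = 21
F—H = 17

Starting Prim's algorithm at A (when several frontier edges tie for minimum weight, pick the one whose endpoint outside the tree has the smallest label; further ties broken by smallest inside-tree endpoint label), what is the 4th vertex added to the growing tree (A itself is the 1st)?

C

Prim's algorithm from A:
Step 1: cheapest edge leaving the tree is A—H (5); add H.
Step 2: cheapest edge leaving the tree is G—H (6); add G.
Step 3: cheapest edge leaving the tree is C—G (9); add C.
Step 4: cheapest edge leaving the tree is F—G (10); add F.
Step 5: cheapest edge leaving the tree is H—I (13); add I.
Step 6: cheapest edge leaving the tree is C—E (14); add E.
Step 7: cheapest edge leaving the tree is B—F (15); add B.
Step 8: cheapest edge leaving the tree is D—I (16); add D.
Vertex order: A, H, G, C, F, I, E, B, D. The 4th vertex is C.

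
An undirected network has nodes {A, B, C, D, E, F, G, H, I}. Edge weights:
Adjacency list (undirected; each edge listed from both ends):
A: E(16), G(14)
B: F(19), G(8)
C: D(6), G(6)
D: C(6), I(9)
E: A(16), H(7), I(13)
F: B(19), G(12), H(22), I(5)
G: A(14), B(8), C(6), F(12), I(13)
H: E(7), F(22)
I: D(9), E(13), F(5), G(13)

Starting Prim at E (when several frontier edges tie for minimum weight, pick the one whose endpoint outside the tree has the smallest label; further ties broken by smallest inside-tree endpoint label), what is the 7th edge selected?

Prim's algorithm from E:
Step 1: cheapest edge leaving the tree is E—H (7); add H.
Step 2: cheapest edge leaving the tree is E—I (13); add I.
Step 3: cheapest edge leaving the tree is F—I (5); add F.
Step 4: cheapest edge leaving the tree is D—I (9); add D.
Step 5: cheapest edge leaving the tree is C—D (6); add C.
Step 6: cheapest edge leaving the tree is C—G (6); add G.
Step 7: cheapest edge leaving the tree is B—G (8); add B.
Step 8: cheapest edge leaving the tree is A—G (14); add A.
The 7th edge added is B—G.

B-G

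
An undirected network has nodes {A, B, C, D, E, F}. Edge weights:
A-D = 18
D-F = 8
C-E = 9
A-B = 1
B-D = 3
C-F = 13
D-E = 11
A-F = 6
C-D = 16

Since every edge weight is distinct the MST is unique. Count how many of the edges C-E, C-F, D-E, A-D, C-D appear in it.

2

Sort edges by weight, then run Kruskal:
A-B (1): add. Components now {A,B} {C} {D} {E} {F}
B-D (3): add. Components now {A,B,D} {C} {E} {F}
A-F (6): add. Components now {A,B,D,F} {C} {E}
D-F (8): skip — D and F already connected.
C-E (9): add. Components now {A,B,D,F} {C,E}
D-E (11): add. Components now {A,B,C,D,E,F}
MST edge set: {A-B, B-D, A-F, C-E, D-E}.
Of the listed edges, {C-E, D-E} are in the MST → 2.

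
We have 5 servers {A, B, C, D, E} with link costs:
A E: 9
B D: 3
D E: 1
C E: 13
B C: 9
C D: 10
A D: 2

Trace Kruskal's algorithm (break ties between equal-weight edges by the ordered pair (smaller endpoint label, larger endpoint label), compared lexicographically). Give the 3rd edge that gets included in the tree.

Kruskal's algorithm — process edges by increasing weight (ties by edge label):
D E (1): add — endpoints in different components.
A D (2): add — endpoints in different components.
B D (3): add — endpoints in different components.
A E (9): skip — A and E already connected.
B C (9): add — endpoints in different components.
The 3rd edge added is B D.

B-D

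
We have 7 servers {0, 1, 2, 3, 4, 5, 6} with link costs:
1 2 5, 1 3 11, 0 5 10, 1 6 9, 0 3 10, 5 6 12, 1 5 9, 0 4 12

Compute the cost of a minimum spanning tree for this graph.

Grow the tree from 5 using Prim:
Step 1: cheapest edge leaving the tree is 1 5 (9); add 1.
Step 2: cheapest edge leaving the tree is 1 2 (5); add 2.
Step 3: cheapest edge leaving the tree is 1 6 (9); add 6.
Step 4: cheapest edge leaving the tree is 0 5 (10); add 0.
Step 5: cheapest edge leaving the tree is 0 3 (10); add 3.
Step 6: cheapest edge leaving the tree is 0 4 (12); add 4.
MST edges: 1 5, 1 2, 1 6, 0 5, 0 3, 0 4; total weight 9+5+9+10+10+12 = 55.

55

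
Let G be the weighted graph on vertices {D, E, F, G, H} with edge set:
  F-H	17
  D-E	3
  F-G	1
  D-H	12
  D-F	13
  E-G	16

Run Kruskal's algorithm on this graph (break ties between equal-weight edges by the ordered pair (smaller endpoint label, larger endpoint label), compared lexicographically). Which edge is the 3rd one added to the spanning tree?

D-H

Kruskal: consider edges lightest-first.
F-G (1): add. Components now {D} {E} {F,G} {H}
D-E (3): add. Components now {D,E} {F,G} {H}
D-H (12): add. Components now {D,E,H} {F,G}
D-F (13): add. Components now {D,E,F,G,H}
The 3rd edge added is D-H.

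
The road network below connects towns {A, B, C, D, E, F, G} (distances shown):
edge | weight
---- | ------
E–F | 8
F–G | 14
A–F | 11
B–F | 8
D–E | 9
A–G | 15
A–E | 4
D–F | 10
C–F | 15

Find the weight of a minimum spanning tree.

58

Kruskal: consider edges lightest-first.
A–E (4): add. Components now {A,E} {B} {C} {D} {F} {G}
B–F (8): add. Components now {A,E} {B,F} {C} {D} {G}
E–F (8): add. Components now {A,B,E,F} {C} {D} {G}
D–E (9): add. Components now {A,B,D,E,F} {C} {G}
D–F (10): skip — D and F already connected.
A–F (11): skip — A and F already connected.
F–G (14): add. Components now {A,B,D,E,F,G} {C}
A–G (15): skip — A and G already connected.
C–F (15): add. Components now {A,B,C,D,E,F,G}
MST edges: A–E, B–F, E–F, D–E, F–G, C–F; total weight 4+8+8+9+14+15 = 58.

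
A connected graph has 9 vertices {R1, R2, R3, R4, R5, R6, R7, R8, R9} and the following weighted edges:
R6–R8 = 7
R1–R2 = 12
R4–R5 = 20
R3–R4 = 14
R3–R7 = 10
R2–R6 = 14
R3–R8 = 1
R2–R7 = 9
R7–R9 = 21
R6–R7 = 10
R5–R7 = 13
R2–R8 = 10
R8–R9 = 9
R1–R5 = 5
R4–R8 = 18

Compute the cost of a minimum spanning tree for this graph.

Grow the tree from R9 using Prim:
Step 1: cheapest edge leaving the tree is R8–R9 (9); add R8.
Step 2: cheapest edge leaving the tree is R3–R8 (1); add R3.
Step 3: cheapest edge leaving the tree is R6–R8 (7); add R6.
Step 4: cheapest edge leaving the tree is R2–R8 (10); add R2.
Step 5: cheapest edge leaving the tree is R2–R7 (9); add R7.
Step 6: cheapest edge leaving the tree is R1–R2 (12); add R1.
Step 7: cheapest edge leaving the tree is R1–R5 (5); add R5.
Step 8: cheapest edge leaving the tree is R3–R4 (14); add R4.
MST edges: R8–R9, R3–R8, R6–R8, R2–R8, R2–R7, R1–R2, R1–R5, R3–R4; total weight 9+1+7+10+9+12+5+14 = 67.

67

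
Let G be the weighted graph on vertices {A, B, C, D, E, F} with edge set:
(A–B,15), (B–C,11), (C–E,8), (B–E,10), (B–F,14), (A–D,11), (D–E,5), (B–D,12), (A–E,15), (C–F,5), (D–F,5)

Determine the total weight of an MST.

36

Sort edges by weight, then run Kruskal:
C–F (5): add. Components now {A} {B} {C,F} {D} {E}
D–E (5): add. Components now {A} {B} {C,F} {D,E}
D–F (5): add. Components now {A} {B} {C,D,E,F}
C–E (8): skip — C and E already connected.
B–E (10): add. Components now {A} {B,C,D,E,F}
A–D (11): add. Components now {A,B,C,D,E,F}
MST edges: C–F, D–E, D–F, B–E, A–D; total weight 5+5+5+10+11 = 36.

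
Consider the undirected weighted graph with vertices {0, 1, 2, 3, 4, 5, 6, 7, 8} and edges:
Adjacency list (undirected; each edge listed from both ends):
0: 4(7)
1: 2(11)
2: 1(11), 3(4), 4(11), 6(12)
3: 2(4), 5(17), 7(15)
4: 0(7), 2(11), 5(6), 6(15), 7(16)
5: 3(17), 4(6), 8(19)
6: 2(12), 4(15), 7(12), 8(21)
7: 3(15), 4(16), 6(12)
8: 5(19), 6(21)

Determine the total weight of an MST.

Prim's algorithm from 2:
Step 1: frontier [2 3 4, 1 2 11, 2 4 11, 2 6 12] → take 2 3 (4); add 3.
Step 2: frontier [1 2 11, 2 4 11, 2 6 12, 3 7 15, 3 5 17] → take 1 2 (11); add 1.
Step 3: frontier [2 4 11, 2 6 12, 3 7 15, 3 5 17] → take 2 4 (11); add 4.
Step 4: frontier [2 6 12, 3 7 15, 3 5 17, 4 5 6, 0 4 7, 4 6 15, 4 7 16] → take 4 5 (6); add 5.
Step 5: frontier [2 6 12, 3 7 15, 0 4 7, 4 6 15, 4 7 16, 5 8 19] → take 0 4 (7); add 0.
Step 6: frontier [2 6 12, 3 7 15, 4 6 15, 4 7 16, 5 8 19] → take 2 6 (12); add 6.
Step 7: frontier [3 7 15, 4 7 16, 5 8 19, 6 7 12, 6 8 21] → take 6 7 (12); add 7.
Step 8: frontier [5 8 19, 6 8 21] → take 5 8 (19); add 8.
MST edges: 2 3, 1 2, 2 4, 4 5, 0 4, 2 6, 6 7, 5 8; total weight 4+11+11+6+7+12+12+19 = 82.

82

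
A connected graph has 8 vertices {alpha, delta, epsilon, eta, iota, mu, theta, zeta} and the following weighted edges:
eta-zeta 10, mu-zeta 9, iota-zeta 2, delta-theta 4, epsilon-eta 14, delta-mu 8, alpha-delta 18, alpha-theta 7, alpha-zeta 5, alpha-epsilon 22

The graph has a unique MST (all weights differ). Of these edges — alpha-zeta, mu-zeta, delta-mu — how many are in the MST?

2

Kruskal's algorithm — process edges by increasing weight (ties by edge label):
iota-zeta (2): add — endpoints in different components.
delta-theta (4): add — endpoints in different components.
alpha-zeta (5): add — endpoints in different components.
alpha-theta (7): add — endpoints in different components.
delta-mu (8): add — endpoints in different components.
mu-zeta (9): skip — mu and zeta already connected.
eta-zeta (10): add — endpoints in different components.
epsilon-eta (14): add — endpoints in different components.
MST edge set: {iota-zeta, delta-theta, alpha-zeta, alpha-theta, delta-mu, eta-zeta, epsilon-eta}.
Of the listed edges, {alpha-zeta, delta-mu} are in the MST → 2.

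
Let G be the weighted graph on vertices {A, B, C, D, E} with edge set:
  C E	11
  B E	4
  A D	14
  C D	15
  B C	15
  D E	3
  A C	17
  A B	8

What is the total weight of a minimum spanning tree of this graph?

Kruskal's algorithm — process edges by increasing weight (ties by edge label):
D E (3): add. Components now {A} {B} {C} {D,E}
B E (4): add. Components now {A} {B,D,E} {C}
A B (8): add. Components now {A,B,D,E} {C}
C E (11): add. Components now {A,B,C,D,E}
MST edges: D E, B E, A B, C E; total weight 3+4+8+11 = 26.

26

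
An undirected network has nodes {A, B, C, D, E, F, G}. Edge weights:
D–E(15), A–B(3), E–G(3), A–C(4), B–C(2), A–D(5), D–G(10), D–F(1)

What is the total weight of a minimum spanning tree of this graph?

24

Kruskal's algorithm — process edges by increasing weight (ties by edge label):
D–F (1): add. Components now {A} {B} {C} {D,F} {E} {G}
B–C (2): add. Components now {A} {B,C} {D,F} {E} {G}
A–B (3): add. Components now {A,B,C} {D,F} {E} {G}
E–G (3): add. Components now {A,B,C} {D,F} {E,G}
A–C (4): skip — A and C already connected.
A–D (5): add. Components now {A,B,C,D,F} {E,G}
D–G (10): add. Components now {A,B,C,D,E,F,G}
MST edges: D–F, B–C, A–B, E–G, A–D, D–G; total weight 1+2+3+3+5+10 = 24.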